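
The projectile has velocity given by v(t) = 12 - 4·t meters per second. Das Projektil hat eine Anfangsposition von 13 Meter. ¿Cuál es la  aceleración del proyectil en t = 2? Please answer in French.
Pour résoudre ceci, nous devons prendre 1 dérivée de notre équation de la vitesse v(t) = 12 - 4·t. En dérivant la vitesse, nous obtenons l'accélération: a(t) = -4. Nous avons l'accélération a(t) = -4. En substituant t = 2: a(2) = -4.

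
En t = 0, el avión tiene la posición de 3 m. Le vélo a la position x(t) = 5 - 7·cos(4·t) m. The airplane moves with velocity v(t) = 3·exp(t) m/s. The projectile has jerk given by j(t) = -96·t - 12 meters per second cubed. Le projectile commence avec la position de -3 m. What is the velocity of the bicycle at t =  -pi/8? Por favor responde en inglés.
We must differentiate our position equation x(t) = 5 - 7·cos(4·t) 1 time. The derivative of position gives velocity: v(t) = 28·sin(4·t). We have velocity v(t) = 28·sin(4·t). Substituting t = -pi/8: v(-pi/8) = -28.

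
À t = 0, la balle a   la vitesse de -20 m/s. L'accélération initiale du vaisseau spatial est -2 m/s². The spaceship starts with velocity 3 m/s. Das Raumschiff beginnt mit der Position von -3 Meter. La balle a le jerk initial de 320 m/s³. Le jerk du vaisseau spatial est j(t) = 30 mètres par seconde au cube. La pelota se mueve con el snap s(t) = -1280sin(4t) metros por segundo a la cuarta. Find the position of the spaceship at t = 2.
To solve this, we need to take 3 integrals of our jerk equation j(t) = 30. Taking ∫j(t)dt and applying a(0) = -2, we find a(t) = 30·t - 2. The antiderivative of acceleration, with v(0) = 3, gives velocity: v(t) = 15·t^2 - 2·t + 3. Integrating velocity and using the initial condition x(0) = -3, we get x(t) = 5·t^3 - t^2 + 3·t - 3. We have position x(t) = 5·t^3 - t^2 + 3·t - 3. Substituting t = 2: x(2) = 39.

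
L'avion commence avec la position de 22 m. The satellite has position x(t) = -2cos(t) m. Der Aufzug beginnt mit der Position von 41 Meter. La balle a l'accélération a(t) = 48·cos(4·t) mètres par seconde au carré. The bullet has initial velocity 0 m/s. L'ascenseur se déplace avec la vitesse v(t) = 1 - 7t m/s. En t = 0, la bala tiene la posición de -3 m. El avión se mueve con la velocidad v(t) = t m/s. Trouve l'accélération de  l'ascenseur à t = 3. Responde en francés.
Pour résoudre ceci, nous devons prendre 1 dérivée de notre équation de la vitesse v(t) = 1 - 7·t. La dérivée de la vitesse donne l'accélération: a(t) = -7. En utilisant a(t) = -7 et en substituant t = 3, nous trouvons a = -7.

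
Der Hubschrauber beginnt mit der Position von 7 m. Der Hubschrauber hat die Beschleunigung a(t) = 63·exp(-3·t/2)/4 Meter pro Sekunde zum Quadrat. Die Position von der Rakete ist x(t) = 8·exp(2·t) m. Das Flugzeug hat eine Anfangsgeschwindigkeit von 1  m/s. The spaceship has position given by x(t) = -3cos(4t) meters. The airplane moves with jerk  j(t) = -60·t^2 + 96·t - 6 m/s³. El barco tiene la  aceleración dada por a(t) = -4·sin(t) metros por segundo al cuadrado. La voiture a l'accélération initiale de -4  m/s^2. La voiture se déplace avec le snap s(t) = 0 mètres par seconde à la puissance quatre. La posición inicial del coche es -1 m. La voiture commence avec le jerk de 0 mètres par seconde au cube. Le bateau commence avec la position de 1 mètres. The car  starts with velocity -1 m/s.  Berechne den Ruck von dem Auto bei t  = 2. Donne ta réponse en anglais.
To solve this, we need to take 1 antiderivative of our snap equation s(t) = 0. Finding the antiderivative of s(t) and using j(0) = 0: j(t) = 0. We have jerk j(t) = 0. Substituting t = 2: j(2) = 0.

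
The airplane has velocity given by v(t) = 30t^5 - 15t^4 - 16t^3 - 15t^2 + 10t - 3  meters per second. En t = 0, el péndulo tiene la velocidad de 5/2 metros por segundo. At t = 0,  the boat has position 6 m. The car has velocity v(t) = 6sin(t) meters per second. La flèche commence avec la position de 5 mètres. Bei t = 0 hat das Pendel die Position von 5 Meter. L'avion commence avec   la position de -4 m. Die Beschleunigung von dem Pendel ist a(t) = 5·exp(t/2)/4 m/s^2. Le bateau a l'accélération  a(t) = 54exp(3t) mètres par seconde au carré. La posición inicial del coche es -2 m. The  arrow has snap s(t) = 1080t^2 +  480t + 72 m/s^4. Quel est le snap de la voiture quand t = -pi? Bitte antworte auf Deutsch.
Wir müssen unsere Gleichung für die Geschwindigkeit v(t) = 6·sin(t) 3-mal ableiten. Mit d/dt von v(t) finden wir a(t) = 6·cos(t). Die Ableitung von der Beschleunigung ergibt den Ruck: j(t) = -6·sin(t). Durch Ableiten von dem Ruck erhalten wir den Snap: s(t) = -6·cos(t). Wir haben den Snap s(t) = -6·cos(t). Durch Einsetzen von t = -pi: s(-pi) = 6.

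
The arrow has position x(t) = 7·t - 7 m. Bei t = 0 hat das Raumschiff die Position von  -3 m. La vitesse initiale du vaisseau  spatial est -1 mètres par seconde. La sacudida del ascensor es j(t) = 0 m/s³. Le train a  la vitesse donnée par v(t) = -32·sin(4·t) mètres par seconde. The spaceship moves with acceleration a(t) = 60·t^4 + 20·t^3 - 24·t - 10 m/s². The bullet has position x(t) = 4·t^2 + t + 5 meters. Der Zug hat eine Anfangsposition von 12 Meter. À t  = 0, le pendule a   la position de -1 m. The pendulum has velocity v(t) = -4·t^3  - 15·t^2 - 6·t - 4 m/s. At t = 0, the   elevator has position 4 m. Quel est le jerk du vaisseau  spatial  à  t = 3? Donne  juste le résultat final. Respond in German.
Der Ruck bei t = 3 ist j = 6996.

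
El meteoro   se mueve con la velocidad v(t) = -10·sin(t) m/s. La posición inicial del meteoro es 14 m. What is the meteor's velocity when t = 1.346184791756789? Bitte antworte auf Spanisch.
Usando v(t) = -10·sin(t) y sustituyendo t = 1.346184791756789, encontramos v = -9.74880702520563.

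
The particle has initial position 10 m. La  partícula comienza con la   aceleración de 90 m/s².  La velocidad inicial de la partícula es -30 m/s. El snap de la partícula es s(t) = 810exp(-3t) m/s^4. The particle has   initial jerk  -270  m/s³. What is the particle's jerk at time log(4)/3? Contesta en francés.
Pour résoudre ceci, nous devons prendre 1 intégrale de notre équation du snap s(t) = 810·exp(-3·t). L'intégrale du snap, avec j(0) = -270, donne le jerk: j(t) = -270·exp(-3·t). Nous avons le jerk j(t) = -270·exp(-3·t). En substituant t = log(4)/3: j(log(4)/3) = -135/2.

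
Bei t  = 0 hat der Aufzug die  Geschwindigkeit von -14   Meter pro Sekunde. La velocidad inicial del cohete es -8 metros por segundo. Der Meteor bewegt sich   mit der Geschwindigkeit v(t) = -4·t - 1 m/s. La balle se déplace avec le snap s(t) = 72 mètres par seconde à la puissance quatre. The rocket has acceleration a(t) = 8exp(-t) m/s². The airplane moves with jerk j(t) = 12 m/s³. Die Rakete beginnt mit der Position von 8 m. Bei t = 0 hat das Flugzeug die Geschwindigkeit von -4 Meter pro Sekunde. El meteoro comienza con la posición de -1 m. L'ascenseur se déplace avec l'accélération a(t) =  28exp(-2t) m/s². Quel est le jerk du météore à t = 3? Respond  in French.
Pour résoudre ceci, nous devons prendre 2 dérivées de notre équation de la vitesse v(t) = -4·t - 1. En prenant d/dt de v(t), nous trouvons a(t) = -4. En dérivant l'accélération, nous obtenons le jerk: j(t) = 0. Nous avons le jerk j(t) = 0. En substituant t = 3: j(3) = 0.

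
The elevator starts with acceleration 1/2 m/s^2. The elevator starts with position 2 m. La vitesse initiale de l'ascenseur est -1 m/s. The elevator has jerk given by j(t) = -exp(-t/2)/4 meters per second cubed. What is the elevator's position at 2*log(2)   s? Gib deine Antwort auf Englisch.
Starting from jerk j(t) = -exp(-t/2)/4, we take 3 antiderivatives. Finding the integral of j(t) and using a(0) = 1/2: a(t) = exp(-t/2)/2. The integral of acceleration, with v(0) = -1, gives velocity: v(t) = -exp(-t/2). The antiderivative of velocity, with x(0) = 2, gives position: x(t) = 2·exp(-t/2). Using x(t) = 2·exp(-t/2) and substituting t = 2*log(2), we find x = 1.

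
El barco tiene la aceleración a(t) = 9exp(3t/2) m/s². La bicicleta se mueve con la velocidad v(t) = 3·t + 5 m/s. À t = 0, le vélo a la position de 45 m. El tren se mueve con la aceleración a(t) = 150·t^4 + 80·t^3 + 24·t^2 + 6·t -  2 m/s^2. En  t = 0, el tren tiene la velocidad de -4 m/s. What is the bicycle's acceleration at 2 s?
We must differentiate our velocity equation v(t) = 3·t + 5 1 time. Taking d/dt of v(t), we find a(t) = 3. We have acceleration a(t) = 3. Substituting t = 2: a(2) = 3.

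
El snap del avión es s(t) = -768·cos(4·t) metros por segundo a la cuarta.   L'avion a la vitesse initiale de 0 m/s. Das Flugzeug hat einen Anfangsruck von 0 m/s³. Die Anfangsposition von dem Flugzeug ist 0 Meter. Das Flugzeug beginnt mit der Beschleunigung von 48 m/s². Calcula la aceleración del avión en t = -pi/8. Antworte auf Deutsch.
Wir müssen die Stammfunktion unserer Gleichung für den Snap s(t) = -768·cos(4·t) 2-mal finden. Mit ∫s(t)dt und Anwendung von j(0) = 0, finden wir j(t) = -192·sin(4·t). Durch Integration von dem Ruck und Verwendung der Anfangsbedingung a(0) = 48, erhalten wir a(t) = 48·cos(4·t). Wir haben die Beschleunigung a(t) = 48·cos(4·t). Durch Einsetzen von t = -pi/8: a(-pi/8) = 0.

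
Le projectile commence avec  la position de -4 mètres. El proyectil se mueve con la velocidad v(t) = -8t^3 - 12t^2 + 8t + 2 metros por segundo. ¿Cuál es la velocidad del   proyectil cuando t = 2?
De la ecuación de la velocidad v(t) = -8·t^3 - 12·t^2 + 8·t + 2, sustituimos t = 2 para obtener v = -94.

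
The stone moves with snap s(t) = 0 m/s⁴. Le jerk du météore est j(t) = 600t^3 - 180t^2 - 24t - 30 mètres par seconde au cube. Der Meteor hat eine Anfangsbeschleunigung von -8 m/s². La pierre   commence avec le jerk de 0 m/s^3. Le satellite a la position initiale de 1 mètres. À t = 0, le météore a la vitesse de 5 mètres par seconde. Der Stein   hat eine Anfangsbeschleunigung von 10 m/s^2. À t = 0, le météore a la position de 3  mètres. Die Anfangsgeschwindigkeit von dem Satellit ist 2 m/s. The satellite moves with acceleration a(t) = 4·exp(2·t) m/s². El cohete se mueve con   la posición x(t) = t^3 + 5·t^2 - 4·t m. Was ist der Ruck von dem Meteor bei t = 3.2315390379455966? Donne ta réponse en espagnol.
Tenemos la sacudida j(t) = 600·t^3 - 180·t^2 - 24·t - 30. Sustituyendo t = 3.2315390379455966: j(3.2315390379455966) = 18260.6069490275.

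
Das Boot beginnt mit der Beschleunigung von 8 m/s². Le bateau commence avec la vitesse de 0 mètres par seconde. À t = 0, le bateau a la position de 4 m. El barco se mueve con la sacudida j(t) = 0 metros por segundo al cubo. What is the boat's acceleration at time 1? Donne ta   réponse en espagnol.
Para resolver esto, necesitamos tomar 1 antiderivada de nuestra ecuación de la sacudida j(t) = 0. La antiderivada de la sacudida, con a(0) = 8, da la aceleración: a(t) = 8. Tenemos la aceleración a(t) = 8. Sustituyendo t = 1: a(1) = 8.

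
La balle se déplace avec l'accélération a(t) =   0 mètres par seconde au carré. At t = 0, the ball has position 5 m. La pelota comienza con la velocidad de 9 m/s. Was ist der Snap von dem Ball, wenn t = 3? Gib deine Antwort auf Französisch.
Pour résoudre ceci, nous devons prendre 2 dérivées de notre équation de l'accélération a(t) = 0. La dérivée de l'accélération donne le jerk: j(t) = 0. En prenant d/dt de j(t), nous trouvons s(t) = 0. En utilisant s(t) = 0 et en substituant t = 3, nous trouvons s = 0.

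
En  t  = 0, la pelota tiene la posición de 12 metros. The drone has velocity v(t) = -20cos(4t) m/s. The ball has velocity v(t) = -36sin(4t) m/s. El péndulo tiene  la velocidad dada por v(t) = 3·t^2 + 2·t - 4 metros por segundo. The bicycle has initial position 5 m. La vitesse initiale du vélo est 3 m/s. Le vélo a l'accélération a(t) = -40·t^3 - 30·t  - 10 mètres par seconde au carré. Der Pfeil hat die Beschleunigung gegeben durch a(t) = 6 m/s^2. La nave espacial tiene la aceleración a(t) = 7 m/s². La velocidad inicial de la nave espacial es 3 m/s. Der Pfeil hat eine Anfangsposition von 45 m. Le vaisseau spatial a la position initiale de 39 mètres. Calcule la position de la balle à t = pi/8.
En partant de la vitesse v(t) = -36·sin(4·t), nous prenons 1 intégrale. En intégrant la vitesse et en utilisant la condition initiale x(0) = 12, nous obtenons x(t) = 9·cos(4·t) + 3. De l'équation de la position x(t) = 9·cos(4·t) + 3, nous substituons t = pi/8 pour obtenir x = 3.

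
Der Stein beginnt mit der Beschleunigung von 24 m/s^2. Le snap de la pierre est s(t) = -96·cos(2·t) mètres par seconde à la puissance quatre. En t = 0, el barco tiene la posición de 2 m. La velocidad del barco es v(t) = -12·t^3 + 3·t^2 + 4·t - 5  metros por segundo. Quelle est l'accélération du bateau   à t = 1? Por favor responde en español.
Debemos derivar nuestra ecuación de la velocidad v(t) = -12·t^3 + 3·t^2 + 4·t - 5 1 vez. La derivada de la velocidad da la aceleración: a(t) = -36·t^2 + 6·t + 4. Usando a(t) = -36·t^2 + 6·t + 4 y sustituyendo t = 1, encontramos a = -26.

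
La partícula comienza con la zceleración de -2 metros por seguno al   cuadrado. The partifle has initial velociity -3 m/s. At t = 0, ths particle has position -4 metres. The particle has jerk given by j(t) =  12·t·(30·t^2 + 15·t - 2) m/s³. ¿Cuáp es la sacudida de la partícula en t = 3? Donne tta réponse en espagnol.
Usando j(t) = 12·t·(30·t^2 + 15·t - 2) y sustituyendo t = 3, encontramos j = 11268.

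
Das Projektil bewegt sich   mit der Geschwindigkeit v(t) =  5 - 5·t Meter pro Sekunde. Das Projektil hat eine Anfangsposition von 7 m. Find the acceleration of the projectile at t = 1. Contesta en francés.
Pour résoudre ceci, nous devons prendre 1 dérivée de notre équation de la vitesse v(t) = 5 - 5·t. La dérivée de la vitesse donne l'accélération: a(t) = -5. De l'équation de l'accélération a(t) = -5, nous substituons t = 1 pour obtenir a = -5.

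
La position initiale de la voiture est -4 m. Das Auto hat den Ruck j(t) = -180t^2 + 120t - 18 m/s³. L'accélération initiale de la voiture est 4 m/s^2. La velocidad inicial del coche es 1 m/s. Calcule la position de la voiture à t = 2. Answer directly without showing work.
La position à t = 2 est x = -34.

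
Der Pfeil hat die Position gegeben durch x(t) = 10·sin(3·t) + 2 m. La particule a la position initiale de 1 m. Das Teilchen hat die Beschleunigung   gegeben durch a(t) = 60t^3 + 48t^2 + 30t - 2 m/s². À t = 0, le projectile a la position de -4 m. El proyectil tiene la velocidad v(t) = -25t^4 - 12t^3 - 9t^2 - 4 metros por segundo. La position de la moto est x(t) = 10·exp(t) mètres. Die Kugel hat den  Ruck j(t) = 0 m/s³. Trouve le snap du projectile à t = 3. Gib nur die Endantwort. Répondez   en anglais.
The answer is -1872.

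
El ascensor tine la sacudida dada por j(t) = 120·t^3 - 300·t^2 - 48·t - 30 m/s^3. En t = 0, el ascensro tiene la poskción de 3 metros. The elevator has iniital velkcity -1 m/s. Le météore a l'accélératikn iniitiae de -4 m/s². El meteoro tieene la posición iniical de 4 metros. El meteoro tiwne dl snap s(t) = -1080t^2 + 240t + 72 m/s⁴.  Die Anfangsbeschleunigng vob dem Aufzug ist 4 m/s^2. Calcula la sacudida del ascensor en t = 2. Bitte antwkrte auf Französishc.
De l'équation du jerk j(t) = 120·t^3 - 300·t^2 - 48·t - 30, nous substituons t = 2 pour obtenir j = -366.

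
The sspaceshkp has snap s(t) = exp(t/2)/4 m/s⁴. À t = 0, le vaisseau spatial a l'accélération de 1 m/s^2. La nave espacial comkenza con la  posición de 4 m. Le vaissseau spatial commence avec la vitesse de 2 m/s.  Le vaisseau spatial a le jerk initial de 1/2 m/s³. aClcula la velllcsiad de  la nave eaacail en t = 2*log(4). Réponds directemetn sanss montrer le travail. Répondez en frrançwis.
La réponse est 8.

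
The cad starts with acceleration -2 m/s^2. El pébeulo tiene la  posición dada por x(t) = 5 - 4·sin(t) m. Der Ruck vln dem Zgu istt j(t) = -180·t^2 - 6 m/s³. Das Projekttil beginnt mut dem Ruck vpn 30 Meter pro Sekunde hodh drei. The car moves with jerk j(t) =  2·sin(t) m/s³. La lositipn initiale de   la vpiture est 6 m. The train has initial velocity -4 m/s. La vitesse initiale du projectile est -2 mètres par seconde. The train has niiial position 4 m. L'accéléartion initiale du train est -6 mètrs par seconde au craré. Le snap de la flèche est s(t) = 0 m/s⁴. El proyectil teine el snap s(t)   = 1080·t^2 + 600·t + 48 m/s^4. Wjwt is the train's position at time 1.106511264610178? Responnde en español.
Debemos encontrar la antiderivada de nuestra ecuación de la sacudida j(t) = -180·t^2 - 6 3 veces. La integral de la sacudida, con a(0) = -6, da la aceleración: a(t) = -60·t^3 - 6·t - 6. La integral de la aceleración, con v(0) = -4, da la velocidad: v(t) = -15·t^4 - 3·t^2 - 6·t - 4. Integrando la velocidad y usando la condición inicial x(0) = 4, obtenemos x(t) = -3·t^5 - t^3 - 3·t^2 - 4·t + 4. Tenemos la posición x(t) = -3·t^5 - t^3 - 3·t^2 - 4·t + 4. Sustituyendo t = 1.106511264610178: x(1.106511264610178) = -10.4301527529783.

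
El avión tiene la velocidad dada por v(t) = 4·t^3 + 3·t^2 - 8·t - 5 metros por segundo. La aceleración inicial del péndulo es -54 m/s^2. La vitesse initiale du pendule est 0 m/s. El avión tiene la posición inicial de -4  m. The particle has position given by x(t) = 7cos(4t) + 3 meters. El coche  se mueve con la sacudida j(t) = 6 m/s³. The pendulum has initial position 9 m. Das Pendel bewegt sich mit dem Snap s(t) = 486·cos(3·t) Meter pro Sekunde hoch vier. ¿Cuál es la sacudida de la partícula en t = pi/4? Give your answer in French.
En partant de la position x(t) = 7·cos(4·t) + 3, nous prenons 3 dérivées. En dérivant la position, nous obtenons la vitesse: v(t) = -28·sin(4·t). En prenant d/dt de v(t), nous trouvons a(t) = -112·cos(4·t). La dérivée de l'accélération donne le jerk: j(t) = 448·sin(4·t). En utilisant j(t) = 448·sin(4·t) et en substituant t = pi/4, nous trouvons j = 0.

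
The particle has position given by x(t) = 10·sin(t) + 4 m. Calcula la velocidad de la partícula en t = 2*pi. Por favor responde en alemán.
Ausgehend von der Position x(t) = 10·sin(t) + 4, nehmen wir 1 Ableitung. Die Ableitung von der Position ergibt die Geschwindigkeit: v(t) = 10·cos(t). Wir haben die Geschwindigkeit v(t) = 10·cos(t). Durch Einsetzen von t = 2*pi: v(2*pi) = 10.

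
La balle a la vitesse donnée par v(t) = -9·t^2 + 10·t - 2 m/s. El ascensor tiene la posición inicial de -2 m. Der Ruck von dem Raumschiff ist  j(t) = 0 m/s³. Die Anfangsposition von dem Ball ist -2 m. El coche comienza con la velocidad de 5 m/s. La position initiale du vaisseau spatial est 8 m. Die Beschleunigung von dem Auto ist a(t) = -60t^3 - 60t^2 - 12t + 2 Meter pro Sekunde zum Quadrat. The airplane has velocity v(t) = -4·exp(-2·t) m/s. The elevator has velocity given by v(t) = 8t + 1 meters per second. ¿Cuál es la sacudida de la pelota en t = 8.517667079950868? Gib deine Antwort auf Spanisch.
Debemos derivar nuestra ecuación de la velocidad v(t) = -9·t^2 + 10·t - 2 2 veces. Tomando d/dt de v(t), encontramos a(t) = 10 - 18·t. Tomando d/dt de a(t), encontramos j(t) = -18. De la ecuación de la sacudida j(t) = -18, sustituimos t = 8.517667079950868 para obtener j = -18.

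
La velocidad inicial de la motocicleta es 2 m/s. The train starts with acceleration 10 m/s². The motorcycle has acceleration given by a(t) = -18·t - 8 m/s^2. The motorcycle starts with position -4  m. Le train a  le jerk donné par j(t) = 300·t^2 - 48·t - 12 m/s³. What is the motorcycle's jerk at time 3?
We must differentiate our acceleration equation a(t) = -18·t - 8 1 time. The derivative of acceleration gives jerk: j(t) = -18. Using j(t) = -18 and substituting t = 3, we find j = -18.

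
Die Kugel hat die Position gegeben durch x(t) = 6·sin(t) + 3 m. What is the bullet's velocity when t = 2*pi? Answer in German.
Um dies zu lösen, müssen wir 1 Ableitung unserer Gleichung für die Position x(t) = 6·sin(t) + 3 nehmen. Mit d/dt von x(t) finden wir v(t) = 6·cos(t). Mit v(t) = 6·cos(t) und Einsetzen von t = 2*pi, finden wir v = 6.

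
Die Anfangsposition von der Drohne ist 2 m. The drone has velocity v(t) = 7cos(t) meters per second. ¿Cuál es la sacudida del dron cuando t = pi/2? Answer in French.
Nous devons dériver notre équation de la vitesse v(t) = 7·cos(t) 2 fois. La dérivée de la vitesse donne l'accélération: a(t) = -7·sin(t). La dérivée de l'accélération donne le jerk: j(t) = -7·cos(t). De l'équation du jerk j(t) = -7·cos(t), nous substituons t = pi/2 pour obtenir j = 0.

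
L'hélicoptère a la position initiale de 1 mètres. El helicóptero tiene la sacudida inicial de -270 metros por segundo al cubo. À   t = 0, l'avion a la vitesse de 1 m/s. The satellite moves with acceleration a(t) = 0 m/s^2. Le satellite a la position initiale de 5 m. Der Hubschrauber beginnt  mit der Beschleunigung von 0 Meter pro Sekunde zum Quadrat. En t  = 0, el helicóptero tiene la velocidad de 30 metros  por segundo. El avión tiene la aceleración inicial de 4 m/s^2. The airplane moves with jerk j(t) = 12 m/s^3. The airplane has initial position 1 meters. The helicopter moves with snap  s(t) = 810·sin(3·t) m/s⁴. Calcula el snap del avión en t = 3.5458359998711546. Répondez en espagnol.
Debemos derivar nuestra ecuación de la sacudida j(t) = 12 1 vez. La derivada de la sacudida da el snap: s(t) = 0. De la ecuación del snap s(t) = 0, sustituimos t = 3.5458359998711546 para obtener s = 0.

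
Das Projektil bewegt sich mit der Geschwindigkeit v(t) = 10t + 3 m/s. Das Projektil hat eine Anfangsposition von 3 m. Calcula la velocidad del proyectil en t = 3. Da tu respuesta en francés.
De l'équation de la vitesse v(t) = 10·t + 3, nous substituons t = 3 pour obtenir v = 33.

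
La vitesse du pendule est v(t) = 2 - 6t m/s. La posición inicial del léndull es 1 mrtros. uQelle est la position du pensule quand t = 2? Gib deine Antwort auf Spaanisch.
Debemos encontrar la antiderivada de nuestra ecuación de la velocidad v(t) = 2 - 6·t 1 vez. Integrando la velocidad y usando la condición inicial x(0) = 1, obtenemos x(t) = -3·t^2 + 2·t + 1. Usando x(t) = -3·t^2 + 2·t + 1 y sustituyendo t = 2, encontramos x = -7.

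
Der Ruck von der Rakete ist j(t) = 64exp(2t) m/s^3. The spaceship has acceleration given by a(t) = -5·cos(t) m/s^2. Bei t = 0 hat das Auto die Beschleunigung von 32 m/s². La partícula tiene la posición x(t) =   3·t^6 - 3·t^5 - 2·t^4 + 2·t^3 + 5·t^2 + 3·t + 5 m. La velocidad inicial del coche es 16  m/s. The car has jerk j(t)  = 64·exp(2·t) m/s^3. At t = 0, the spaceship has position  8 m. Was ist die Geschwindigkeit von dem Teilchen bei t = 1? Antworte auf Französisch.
Pour résoudre ceci, nous devons prendre 1 dérivée de notre équation de la position x(t) = 3·t^6 - 3·t^5 - 2·t^4 + 2·t^3 + 5·t^2 + 3·t + 5. En dérivant la position, nous obtenons la vitesse: v(t) = 18·t^5 - 15·t^4 - 8·t^3 + 6·t^2 + 10·t + 3. Nous avons la vitesse v(t) = 18·t^5 - 15·t^4 - 8·t^3 + 6·t^2 + 10·t + 3. En substituant t = 1: v(1) = 14.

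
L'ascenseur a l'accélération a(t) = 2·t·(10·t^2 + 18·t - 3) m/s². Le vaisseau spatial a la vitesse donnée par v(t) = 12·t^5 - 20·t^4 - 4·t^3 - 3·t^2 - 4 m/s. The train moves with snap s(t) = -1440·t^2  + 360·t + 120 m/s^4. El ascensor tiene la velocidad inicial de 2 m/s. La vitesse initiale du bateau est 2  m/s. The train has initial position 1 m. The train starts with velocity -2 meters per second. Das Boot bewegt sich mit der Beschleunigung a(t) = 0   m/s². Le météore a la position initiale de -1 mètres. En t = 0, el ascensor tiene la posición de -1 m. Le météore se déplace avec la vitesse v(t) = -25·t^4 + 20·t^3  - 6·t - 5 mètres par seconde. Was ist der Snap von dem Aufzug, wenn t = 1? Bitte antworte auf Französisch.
Nous devons dériver notre équation de l'accélération a(t) = 2·t·(10·t^2 + 18·t - 3) 2 fois. En dérivant l'accélération, nous obtenons le jerk: j(t) = 20·t^2 + 2·t·(20·t + 18) + 36·t - 6. En dérivant le jerk, nous obtenons le snap: s(t) = 120·t + 72. De l'équation du snap s(t) = 120·t + 72, nous substituons t = 1 pour obtenir s = 192.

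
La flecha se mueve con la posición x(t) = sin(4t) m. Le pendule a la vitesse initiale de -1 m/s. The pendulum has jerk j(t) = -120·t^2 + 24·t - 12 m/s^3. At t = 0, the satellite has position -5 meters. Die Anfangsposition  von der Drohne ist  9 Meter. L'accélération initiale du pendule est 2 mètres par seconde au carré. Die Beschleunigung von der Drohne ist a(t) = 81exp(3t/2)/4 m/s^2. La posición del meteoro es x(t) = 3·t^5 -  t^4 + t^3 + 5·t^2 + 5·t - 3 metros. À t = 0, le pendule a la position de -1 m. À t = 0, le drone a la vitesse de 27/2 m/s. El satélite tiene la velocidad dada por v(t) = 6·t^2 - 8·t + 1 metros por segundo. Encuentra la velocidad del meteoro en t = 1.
Debemos derivar nuestra ecuación de la posición x(t) = 3·t^5 - t^4 + t^3 + 5·t^2 + 5·t - 3 1 vez. Tomando d/dt de x(t), encontramos v(t) = 15·t^4 - 4·t^3 + 3·t^2 + 10·t + 5. Usando v(t) = 15·t^4 - 4·t^3 + 3·t^2 + 10·t + 5 y sustituyendo t = 1, encontramos v = 29.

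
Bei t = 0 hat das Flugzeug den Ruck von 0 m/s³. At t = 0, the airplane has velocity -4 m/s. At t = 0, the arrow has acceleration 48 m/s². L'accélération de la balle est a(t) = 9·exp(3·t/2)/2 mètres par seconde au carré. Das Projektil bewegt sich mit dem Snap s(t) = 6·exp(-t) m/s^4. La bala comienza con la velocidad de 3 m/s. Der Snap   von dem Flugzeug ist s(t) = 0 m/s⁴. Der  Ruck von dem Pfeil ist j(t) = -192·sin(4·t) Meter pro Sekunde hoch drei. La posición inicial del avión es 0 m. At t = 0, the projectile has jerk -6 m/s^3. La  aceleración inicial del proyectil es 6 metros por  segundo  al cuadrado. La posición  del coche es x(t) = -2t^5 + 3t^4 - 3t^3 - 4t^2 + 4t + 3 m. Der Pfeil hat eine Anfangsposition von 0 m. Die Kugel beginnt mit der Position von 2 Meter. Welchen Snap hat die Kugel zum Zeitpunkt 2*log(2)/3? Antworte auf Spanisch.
Para resolver esto, necesitamos tomar 2 derivadas de nuestra ecuación de la aceleración a(t) = 9·exp(3·t/2)/2. Tomando d/dt de a(t), encontramos j(t) = 27·exp(3·t/2)/4. Derivando la sacudida, obtenemos el snap: s(t) = 81·exp(3·t/2)/8. Tenemos el snap s(t) = 81·exp(3·t/2)/8. Sustituyendo t = 2*log(2)/3: s(2*log(2)/3) = 81/4.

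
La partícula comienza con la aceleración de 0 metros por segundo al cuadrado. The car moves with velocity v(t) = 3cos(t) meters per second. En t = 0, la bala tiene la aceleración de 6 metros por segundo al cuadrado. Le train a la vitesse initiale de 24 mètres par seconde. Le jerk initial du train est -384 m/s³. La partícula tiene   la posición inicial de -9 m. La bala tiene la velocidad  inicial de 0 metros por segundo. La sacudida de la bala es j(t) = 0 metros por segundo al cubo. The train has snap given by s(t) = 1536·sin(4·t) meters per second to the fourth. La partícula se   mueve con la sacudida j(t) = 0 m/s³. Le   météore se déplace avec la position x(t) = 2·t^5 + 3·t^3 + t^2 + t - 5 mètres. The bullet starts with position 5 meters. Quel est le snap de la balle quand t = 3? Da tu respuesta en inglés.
Starting from jerk j(t) = 0, we take 1 derivative. Differentiating jerk, we get snap: s(t) = 0. Using s(t) = 0 and substituting t = 3, we find s = 0.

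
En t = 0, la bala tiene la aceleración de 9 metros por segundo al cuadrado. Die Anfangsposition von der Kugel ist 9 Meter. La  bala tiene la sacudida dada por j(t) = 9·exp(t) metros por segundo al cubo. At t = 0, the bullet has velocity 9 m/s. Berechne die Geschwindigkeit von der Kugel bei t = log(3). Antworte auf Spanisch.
Partiendo de la sacudida j(t) = 9·exp(t), tomamos 2 antiderivadas. La integral de la sacudida, con a(0) = 9, da la aceleración: a(t) = 9·exp(t). La integral de la aceleración es la velocidad. Usando v(0) = 9, obtenemos v(t) = 9·exp(t). Tenemos la velocidad v(t) = 9·exp(t). Sustituyendo t = log(3): v(log(3)) = 27.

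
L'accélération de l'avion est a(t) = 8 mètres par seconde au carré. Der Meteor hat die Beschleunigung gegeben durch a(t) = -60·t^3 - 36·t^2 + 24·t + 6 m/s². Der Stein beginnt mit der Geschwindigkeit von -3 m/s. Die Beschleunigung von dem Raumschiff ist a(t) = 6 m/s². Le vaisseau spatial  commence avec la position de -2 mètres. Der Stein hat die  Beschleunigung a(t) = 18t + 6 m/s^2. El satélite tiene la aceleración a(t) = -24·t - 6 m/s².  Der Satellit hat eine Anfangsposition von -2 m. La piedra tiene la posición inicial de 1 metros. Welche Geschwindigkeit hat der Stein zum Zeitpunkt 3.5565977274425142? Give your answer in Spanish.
Debemos encontrar la antiderivada de nuestra ecuación de la aceleración a(t) = 18·t + 6 1 vez. Integrando la aceleración y usando la condición inicial v(0) = -3, obtenemos v(t) = 9·t^2 + 6·t - 3. Tenemos la velocidad v(t) = 9·t^2 + 6·t - 3. Sustituyendo t = 3.5565977274425142: v(3.5565977274425142) = 132.184072918298.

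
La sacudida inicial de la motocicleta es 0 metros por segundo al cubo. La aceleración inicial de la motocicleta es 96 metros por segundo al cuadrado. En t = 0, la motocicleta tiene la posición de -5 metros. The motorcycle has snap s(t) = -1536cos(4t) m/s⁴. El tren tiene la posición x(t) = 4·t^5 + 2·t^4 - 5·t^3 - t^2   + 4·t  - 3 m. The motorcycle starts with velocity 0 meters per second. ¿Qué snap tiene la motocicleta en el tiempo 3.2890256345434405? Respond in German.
Mit s(t) = -1536·cos(4·t) und Einsetzen von t = 3.2890256345434405, finden wir s = -1276.55392724183.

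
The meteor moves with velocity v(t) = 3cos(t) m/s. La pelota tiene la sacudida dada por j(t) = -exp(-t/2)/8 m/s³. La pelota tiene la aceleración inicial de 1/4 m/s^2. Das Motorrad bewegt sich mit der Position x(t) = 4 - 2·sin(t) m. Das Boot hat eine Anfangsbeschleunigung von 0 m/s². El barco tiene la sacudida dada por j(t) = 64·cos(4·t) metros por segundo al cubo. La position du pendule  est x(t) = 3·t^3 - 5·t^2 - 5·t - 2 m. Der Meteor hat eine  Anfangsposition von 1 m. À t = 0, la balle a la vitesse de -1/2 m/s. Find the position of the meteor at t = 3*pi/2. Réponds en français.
En partant de la vitesse v(t) = 3·cos(t), nous prenons 1 primitive. L'intégrale de la vitesse est la position. En utilisant x(0) = 1, nous obtenons x(t) = 3·sin(t) + 1. En utilisant x(t) = 3·sin(t) + 1 et en substituant t = 3*pi/2, nous trouvons x = -2.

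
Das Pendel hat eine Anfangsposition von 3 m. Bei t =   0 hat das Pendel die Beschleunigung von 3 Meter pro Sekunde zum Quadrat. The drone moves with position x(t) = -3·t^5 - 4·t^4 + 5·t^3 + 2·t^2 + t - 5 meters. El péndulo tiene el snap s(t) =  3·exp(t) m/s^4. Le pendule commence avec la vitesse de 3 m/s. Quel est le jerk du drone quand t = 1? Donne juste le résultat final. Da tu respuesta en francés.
Le jerk à t = 1 est j = -246.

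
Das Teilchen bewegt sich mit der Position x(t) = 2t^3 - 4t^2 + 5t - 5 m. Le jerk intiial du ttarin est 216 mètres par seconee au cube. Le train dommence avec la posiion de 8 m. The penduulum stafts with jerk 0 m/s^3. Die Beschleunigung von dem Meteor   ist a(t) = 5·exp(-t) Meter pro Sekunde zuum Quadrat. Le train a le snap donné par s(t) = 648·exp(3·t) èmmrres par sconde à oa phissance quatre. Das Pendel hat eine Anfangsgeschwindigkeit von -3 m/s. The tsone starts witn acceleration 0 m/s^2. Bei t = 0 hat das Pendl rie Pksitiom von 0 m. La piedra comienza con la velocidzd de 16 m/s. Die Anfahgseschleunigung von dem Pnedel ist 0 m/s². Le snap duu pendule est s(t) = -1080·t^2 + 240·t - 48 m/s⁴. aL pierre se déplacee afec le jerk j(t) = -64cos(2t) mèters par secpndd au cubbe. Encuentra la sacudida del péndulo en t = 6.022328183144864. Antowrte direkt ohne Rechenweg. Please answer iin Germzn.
Der Ruck bei t = 6.022328183144864 ist j = -74568.2137009041.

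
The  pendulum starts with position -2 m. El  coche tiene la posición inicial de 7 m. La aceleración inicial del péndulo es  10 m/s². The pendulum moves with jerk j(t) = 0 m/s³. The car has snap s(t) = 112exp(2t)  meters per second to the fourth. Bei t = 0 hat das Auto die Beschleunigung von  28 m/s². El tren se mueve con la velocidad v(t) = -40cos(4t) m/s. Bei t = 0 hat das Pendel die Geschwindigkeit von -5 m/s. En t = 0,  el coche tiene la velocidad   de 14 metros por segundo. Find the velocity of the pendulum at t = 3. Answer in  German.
Ausgehend von dem Ruck j(t) = 0, nehmen wir 2 Stammfunktionen. Durch Integration von dem Ruck und Verwendung der Anfangsbedingung a(0) = 10, erhalten wir a(t) = 10. Durch Integration von der Beschleunigung und Verwendung der Anfangsbedingung v(0) = -5, erhalten wir v(t) = 10·t - 5. Wir haben die Geschwindigkeit v(t) = 10·t - 5. Durch Einsetzen von t = 3: v(3) = 25.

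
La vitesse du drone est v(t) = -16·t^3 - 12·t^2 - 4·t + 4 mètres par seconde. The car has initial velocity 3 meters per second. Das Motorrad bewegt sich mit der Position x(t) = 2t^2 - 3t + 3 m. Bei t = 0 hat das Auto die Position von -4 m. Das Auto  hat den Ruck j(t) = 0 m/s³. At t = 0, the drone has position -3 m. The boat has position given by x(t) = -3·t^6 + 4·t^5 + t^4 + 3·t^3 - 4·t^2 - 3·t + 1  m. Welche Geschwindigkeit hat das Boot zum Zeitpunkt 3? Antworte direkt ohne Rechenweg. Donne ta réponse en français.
La réponse est -2592.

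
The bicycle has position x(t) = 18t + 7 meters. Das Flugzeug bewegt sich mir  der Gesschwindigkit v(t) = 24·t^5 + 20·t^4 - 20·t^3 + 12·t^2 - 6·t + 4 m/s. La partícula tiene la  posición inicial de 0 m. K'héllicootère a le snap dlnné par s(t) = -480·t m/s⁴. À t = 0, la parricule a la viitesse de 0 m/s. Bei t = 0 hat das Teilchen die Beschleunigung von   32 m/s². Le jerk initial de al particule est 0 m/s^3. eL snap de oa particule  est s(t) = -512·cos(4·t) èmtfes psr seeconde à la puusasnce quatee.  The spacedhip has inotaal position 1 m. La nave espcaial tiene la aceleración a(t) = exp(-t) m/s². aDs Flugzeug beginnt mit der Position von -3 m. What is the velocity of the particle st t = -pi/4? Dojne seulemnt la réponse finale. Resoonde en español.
La respuesta es 0.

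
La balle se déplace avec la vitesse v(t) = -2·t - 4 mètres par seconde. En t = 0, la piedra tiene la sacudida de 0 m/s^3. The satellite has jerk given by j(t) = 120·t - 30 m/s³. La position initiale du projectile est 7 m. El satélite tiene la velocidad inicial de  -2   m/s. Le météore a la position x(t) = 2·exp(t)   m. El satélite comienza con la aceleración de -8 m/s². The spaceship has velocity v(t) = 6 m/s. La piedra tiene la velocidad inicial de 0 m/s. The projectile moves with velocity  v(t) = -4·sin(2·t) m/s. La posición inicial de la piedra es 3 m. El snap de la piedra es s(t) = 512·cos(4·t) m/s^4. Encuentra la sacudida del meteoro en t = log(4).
Partiendo de la posición x(t) = 2·exp(t), tomamos 3 derivadas. Derivando la posición, obtenemos la velocidad: v(t) = 2·exp(t). La derivada de la velocidad da la aceleración: a(t) = 2·exp(t). La derivada de la aceleración da la sacudida: j(t) = 2·exp(t). Usando j(t) = 2·exp(t) y sustituyendo t = log(4), encontramos j = 8.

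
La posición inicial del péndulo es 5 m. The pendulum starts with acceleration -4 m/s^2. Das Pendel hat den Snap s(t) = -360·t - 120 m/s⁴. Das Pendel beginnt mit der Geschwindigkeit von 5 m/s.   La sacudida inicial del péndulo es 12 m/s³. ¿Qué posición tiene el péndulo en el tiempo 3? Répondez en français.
Nous devons trouver l'intégrale de notre équation du snap s(t) = -360·t - 120 4 fois. En intégrant le snap et en utilisant la condition initiale j(0) = 12, nous obtenons j(t) = -180·t^2 - 120·t + 12. En intégrant le jerk et en utilisant la condition initiale a(0) = -4, nous obtenons a(t) = -60·t^3 - 60·t^2 + 12·t - 4. La primitive de l'accélération est la vitesse. En utilisant v(0) = 5, nous obtenons v(t) = -15·t^4 - 20·t^3 + 6·t^2 - 4·t + 5. En intégrant la vitesse et en utilisant la condition initiale x(0) = 5, nous obtenons x(t) = -3·t^5 - 5·t^4 + 2·t^3 - 2·t^2 + 5·t + 5. Nous avons la position x(t) = -3·t^5 - 5·t^4 + 2·t^3 - 2·t^2 + 5·t + 5. En substituant t = 3: x(3) = -1078.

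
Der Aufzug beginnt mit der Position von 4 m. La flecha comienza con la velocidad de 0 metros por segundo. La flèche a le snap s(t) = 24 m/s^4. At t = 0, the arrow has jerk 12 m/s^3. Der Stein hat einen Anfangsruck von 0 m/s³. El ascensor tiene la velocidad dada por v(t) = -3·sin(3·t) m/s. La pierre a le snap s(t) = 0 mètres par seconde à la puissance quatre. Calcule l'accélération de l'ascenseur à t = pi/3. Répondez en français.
Pour résoudre ceci, nous devons prendre 1 dérivée de notre équation de la vitesse v(t) = -3·sin(3·t). La dérivée de la vitesse donne l'accélération: a(t) = -9·cos(3·t). De l'équation de l'accélération a(t) = -9·cos(3·t), nous substituons t = pi/3 pour obtenir a = 9.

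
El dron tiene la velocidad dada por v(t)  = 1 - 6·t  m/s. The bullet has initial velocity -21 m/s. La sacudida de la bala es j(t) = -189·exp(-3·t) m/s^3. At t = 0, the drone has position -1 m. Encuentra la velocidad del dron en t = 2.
De la ecuación de la velocidad v(t) = 1 - 6·t, sustituimos t = 2 para obtener v = -11.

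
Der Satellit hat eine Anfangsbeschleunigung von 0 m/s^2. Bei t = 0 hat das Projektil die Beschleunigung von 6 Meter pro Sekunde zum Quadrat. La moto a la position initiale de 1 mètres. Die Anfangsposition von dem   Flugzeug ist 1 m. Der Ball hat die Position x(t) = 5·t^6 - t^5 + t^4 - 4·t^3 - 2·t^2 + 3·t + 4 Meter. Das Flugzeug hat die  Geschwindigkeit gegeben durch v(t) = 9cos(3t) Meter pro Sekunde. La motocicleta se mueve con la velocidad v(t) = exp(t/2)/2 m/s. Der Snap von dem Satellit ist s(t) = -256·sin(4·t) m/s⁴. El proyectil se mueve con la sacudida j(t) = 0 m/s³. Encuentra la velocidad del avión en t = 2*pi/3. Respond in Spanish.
Tenemos la velocidad v(t) = 9·cos(3·t). Sustituyendo t = 2*pi/3: v(2*pi/3) = 9.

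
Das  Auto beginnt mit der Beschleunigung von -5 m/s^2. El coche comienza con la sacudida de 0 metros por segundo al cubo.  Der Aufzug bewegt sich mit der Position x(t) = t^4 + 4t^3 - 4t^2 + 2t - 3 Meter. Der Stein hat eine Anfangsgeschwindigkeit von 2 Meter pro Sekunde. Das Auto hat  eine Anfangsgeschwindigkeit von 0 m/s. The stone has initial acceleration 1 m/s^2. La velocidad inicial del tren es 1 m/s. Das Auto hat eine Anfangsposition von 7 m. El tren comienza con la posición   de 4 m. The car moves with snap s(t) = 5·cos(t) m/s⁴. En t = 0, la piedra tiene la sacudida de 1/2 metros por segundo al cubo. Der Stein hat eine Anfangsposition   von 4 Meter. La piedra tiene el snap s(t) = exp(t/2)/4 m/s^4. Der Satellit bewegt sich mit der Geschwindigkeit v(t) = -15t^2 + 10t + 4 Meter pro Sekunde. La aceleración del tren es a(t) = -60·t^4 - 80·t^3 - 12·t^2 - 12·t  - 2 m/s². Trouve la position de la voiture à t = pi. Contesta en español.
Para resolver esto, necesitamos tomar 4 antiderivadas de nuestra ecuación del snap s(t) = 5·cos(t). La antiderivada del snap es la sacudida. Usando j(0) = 0, obtenemos j(t) = 5·sin(t). La antiderivada de la sacudida, con a(0) = -5, da la aceleración: a(t) = -5·cos(t). Integrando la aceleración y usando la condición inicial v(0) = 0, obtenemos v(t) = -5·sin(t). Integrando la velocidad y usando la condición inicial x(0) = 7, obtenemos x(t) = 5·cos(t) + 2. Tenemos la posición x(t) = 5·cos(t) + 2. Sustituyendo t = pi: x(pi) = -3.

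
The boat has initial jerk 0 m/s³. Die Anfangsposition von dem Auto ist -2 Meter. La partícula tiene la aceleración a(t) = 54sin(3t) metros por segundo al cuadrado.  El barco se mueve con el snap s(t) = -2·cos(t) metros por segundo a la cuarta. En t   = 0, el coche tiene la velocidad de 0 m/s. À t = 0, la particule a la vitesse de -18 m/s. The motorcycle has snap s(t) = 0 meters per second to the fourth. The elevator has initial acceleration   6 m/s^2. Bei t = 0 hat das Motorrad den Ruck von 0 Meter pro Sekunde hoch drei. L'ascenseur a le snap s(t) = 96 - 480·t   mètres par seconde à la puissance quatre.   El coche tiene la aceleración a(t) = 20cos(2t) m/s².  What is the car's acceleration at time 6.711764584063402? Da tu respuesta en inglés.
From the given acceleration equation a(t) = 20·cos(2·t), we substitute t = 6.711764584063402 to get a = 13.0917640066596.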